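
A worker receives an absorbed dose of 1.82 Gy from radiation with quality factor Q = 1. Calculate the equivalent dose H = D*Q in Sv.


H = D * Q
H = 1.82 * 1
H = 1.8200 Sv

1.8200


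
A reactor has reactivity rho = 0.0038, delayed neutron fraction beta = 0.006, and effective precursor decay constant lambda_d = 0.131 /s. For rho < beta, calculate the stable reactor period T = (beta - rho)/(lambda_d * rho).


T = (beta - rho) / (lambda_d * rho)
T = (0.006 - 0.0038) / (0.131 * 0.0038)
T = 4.4194 s

4.4194


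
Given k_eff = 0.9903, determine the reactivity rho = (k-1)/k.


rho = (k_eff - 1) / k_eff
rho = (0.9903 - 1) / 0.9903
rho = -0.0097950

-0.0097950


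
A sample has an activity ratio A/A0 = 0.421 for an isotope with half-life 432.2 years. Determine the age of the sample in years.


lambda = ln(2) / t_half = ln(2) / 432.2 = 0.001603765 /yr
t = -ln(A/A0) / lambda
t = -ln(0.421) / 0.001603765
t = 539.43 yr

539.43


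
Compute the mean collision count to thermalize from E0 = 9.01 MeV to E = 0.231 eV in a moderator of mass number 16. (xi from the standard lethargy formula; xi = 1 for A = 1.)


xi = 1 + (A-1)^2/(2A)*ln((A-1)/(A+1)) = 0.1199467 (for A = 16)
n = ln(E0/E) / xi
n = ln(9.01e6 / 0.231) / 0.1199467
n = ln(3.900433e+07) / 0.1199467 = 145.72

145.72


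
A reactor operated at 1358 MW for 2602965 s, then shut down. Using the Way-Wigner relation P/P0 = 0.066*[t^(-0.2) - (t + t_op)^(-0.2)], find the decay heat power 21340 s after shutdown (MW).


P/P0 = 0.066 * [t^(-0.2) - (t + t_op)^(-0.2)]
P/P0 = 0.066 * [21340^(-0.2) - (21340 + 2602965)^(-0.2)]
P/P0 = 0.066 * [0.1361950 - 0.05202321] = 0.005555338
P = 1358 * 0.005555338 = 7.5441 MW

7.5441


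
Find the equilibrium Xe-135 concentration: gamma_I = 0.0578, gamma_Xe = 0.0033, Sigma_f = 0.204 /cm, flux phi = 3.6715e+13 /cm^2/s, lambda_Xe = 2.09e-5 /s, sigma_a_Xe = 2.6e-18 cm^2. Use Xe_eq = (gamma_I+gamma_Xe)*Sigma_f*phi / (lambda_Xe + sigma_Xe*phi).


Xe_eq = (gamma_I + gamma_Xe) * Sigma_f * phi / (lambda_Xe + sigma_Xe * phi)
Numerator = (0.0578 + 0.0033) * 0.204 * 3.6715e+13 = 4.576304e+11
Denominator = 2.09e-5 + 2.6e-18 * 3.6715e+13 = 1.163590e-04
Xe_eq = 4.576304e+11 / 1.163590e-04 = 3.9329e+15 /cm^3

3.9329e+15


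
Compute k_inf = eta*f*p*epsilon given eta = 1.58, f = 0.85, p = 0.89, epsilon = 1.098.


k_inf = eta * f * p * epsilon
k_inf = 1.58 * 0.85 * 0.89 * 1.098
k_inf = 1.3124

1.3124


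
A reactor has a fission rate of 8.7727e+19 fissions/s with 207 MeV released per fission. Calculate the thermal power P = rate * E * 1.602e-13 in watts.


P = fission_rate * E_MeV * 1.602e-13
P = 8.7727e+19 * 207 * 1.602e-13
P = 2.9092e+09 W

2.9092e+09


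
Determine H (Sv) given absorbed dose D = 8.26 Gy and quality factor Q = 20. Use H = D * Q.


H = D * Q
H = 8.26 * 20
H = 165.20 Sv

165.20


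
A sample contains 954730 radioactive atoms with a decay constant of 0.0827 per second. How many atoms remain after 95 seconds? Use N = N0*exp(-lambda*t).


N = N0 * exp(-lambda * t)
N = 954730 * exp(-0.0827 * 95)
N = 369.70

369.70


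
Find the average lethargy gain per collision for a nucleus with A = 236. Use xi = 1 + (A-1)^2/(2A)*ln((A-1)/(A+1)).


xi = 1 + (A-1)^2/(2A) * ln((A-1)/(A+1))
xi = 1 + (236-1)^2/(2*236) * ln((236-1)/(236 +1))
xi = 0.0084507

0.0084507


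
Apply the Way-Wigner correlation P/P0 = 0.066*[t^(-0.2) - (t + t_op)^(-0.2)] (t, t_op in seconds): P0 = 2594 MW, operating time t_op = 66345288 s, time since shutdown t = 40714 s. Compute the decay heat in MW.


P/P0 = 0.066 * [t^(-0.2) - (t + t_op)^(-0.2)]
P/P0 = 0.066 * [40714^(-0.2) - (40714 + 66345288)^(-0.2)]
P/P0 = 0.066 * [0.1196882 - 0.02726369] = 0.006100018
P = 2594 * 0.006100018 = 15.823 MW

15.823


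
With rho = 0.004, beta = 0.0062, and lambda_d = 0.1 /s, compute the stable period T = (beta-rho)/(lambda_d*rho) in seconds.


T = (beta - rho) / (lambda_d * rho)
T = (0.0062 - 0.004) / (0.1 * 0.004)
T = 5.5000 s

5.5000


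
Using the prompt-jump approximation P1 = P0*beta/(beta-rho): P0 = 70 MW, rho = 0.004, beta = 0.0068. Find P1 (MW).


P1/P0 = beta / (beta - rho)
P1/P0 = 0.0068 / (0.0068 - 0.004) = 2.428571
P1 = 70 * 2.428571 = 170.00 MW

170.00


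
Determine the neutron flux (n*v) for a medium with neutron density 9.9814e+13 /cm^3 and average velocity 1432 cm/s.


phi = n * v
phi = 9.9814e+13 * 1432
phi = 1.4293e+17 /cm^2/s

1.4293e+17


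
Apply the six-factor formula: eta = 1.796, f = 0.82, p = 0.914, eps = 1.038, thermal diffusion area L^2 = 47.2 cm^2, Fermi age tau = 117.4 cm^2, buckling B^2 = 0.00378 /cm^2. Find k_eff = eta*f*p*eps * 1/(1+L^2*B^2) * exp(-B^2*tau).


k_inf = eta*f*p*eps = 1.796*0.82*0.914*1.038 = 1.397217
P_TNL = 1/(1 + L^2*B^2) = 1/(1 + 47.2*0.00378) = 0.8485968
P_FNL = exp(-B^2*tau) = exp(-0.00378*117.4) = 0.6416117
k_eff = k_inf * P_TNL * P_FNL = 1.397217 * 0.8485968 * 0.6416117
k_eff = 0.76074

0.76074


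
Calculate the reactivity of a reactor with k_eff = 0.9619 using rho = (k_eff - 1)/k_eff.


rho = (k_eff - 1) / k_eff
rho = (0.9619 - 1) / 0.9619
rho = -0.039609

-0.039609


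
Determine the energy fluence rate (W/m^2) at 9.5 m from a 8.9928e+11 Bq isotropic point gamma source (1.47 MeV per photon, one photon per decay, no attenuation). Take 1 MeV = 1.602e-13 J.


psi = A * E * 1.602e-13 / (4*pi*r^2)
psi = 8.9928e+11 * 1.47 * 1.602e-13 / (4*pi*9.5^2)
psi = 1.8673e-04 W/m^2

1.8673e-04


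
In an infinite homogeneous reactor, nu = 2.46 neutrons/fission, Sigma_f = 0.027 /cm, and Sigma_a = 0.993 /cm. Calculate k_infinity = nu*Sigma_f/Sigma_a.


k_inf = nu * Sigma_f / Sigma_a
k_inf = 2.46 * 0.027 / 0.993
k_inf = 0.066888

0.066888


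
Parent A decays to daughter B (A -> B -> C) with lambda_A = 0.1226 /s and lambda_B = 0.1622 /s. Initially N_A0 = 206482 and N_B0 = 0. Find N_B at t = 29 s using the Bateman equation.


N_B(t) = lambda_A * N_A0 / (lambda_B - lambda_A) * [exp(-lambda_A*t) - exp(-lambda_B*t)]
exp(-0.1226*29) = 0.02856994; exp(-0.1622*29) = 0.009060781
N_B = 0.1226 * 206482 / (0.1622 - 0.1226) * (0.02856994 - 0.009060781)
N_B = 12471

12471


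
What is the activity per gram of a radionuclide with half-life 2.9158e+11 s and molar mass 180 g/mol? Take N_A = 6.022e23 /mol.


lambda = ln(2) / t_half = ln(2) / 2.9158e+11 = 2.377211e-12 /s
SA = lambda * N_A / M
SA = 2.377211e-12 * 6.022e23 / 180
SA = 7.9531e+09 Bq/g

7.9531e+09


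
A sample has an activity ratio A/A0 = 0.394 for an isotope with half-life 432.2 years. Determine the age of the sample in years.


lambda = ln(2) / t_half = ln(2) / 432.2 = 0.001603765 /yr
t = -ln(A/A0) / lambda
t = -ln(0.394) / 0.001603765
t = 580.76 yr

580.76


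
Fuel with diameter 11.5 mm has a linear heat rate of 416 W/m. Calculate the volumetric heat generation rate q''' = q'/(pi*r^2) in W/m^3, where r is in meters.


r = D / 2 / 1000 = 11.5 / 2 / 1000 = 0.00575 m
q''' = q' / (pi * r^2)
q''' = 416 / (pi * 0.00575^2)
q''' = 4.0050e+06 W/m^3

4.0050e+06


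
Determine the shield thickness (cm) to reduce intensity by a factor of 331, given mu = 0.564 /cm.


x = ln(factor) / mu
x = ln(331) / 0.564
x = 10.287 cm

10.287


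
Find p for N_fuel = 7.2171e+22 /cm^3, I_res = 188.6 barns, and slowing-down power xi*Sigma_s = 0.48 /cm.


p = exp(-N * I * 1e-24 / (xi*Sigma_s))
p = exp(-7.2171e+22 * 188.6 * 1e-24 / 0.48)
p = 4.8376e-13

4.8376e-13


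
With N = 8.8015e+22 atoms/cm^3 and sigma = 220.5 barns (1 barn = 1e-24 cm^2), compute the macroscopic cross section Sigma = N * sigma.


Sigma = N * sigma_barns * 1e-24
Sigma = 8.8015e+22 * 220.5 * 1e-24
Sigma = 19.407 /cm

19.407


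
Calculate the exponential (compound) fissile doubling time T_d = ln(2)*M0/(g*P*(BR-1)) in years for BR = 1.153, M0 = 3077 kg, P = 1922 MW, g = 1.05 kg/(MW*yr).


Breeding gain G = BR - 1 = 1.153 - 1 = 0.153
Fissile production rate = g * P * G = 1.05 * 1922 * 0.153 = 308.7693 kg/yr
T_d = ln(2) * M0 / (g * P * G)
T_d = ln(2) * 3077 / 308.7693 = 6.9075 yr

6.9075


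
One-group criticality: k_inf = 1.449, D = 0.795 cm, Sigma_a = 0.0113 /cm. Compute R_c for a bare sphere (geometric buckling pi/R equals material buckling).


L^2 = D / Sigma_a = 0.795 / 0.0113 = 70.35398 cm^2
B_m^2 = (k_inf - 1) / L^2 = (1.449 - 1) / 70.35398 = 0.006382013 /cm^2
For a bare sphere: B_g = pi/R, so R_c = pi / sqrt(B_m^2)
R_c = pi / sqrt(0.006382013) = 39.325 cm

39.325


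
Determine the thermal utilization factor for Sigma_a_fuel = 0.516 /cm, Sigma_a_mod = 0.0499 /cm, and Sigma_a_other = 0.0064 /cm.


f = Sigma_a_fuel / (Sigma_a_fuel + Sigma_a_mod + Sigma_a_other)
f = 0.516 / (0.516 + 0.0499 + 0.0064)
f = 0.90163

0.90163


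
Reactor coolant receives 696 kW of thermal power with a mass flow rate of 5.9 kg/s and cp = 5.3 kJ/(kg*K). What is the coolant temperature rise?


dT = Q / (m_dot * cp)
dT = 696 / (5.9 * 5.3)
dT = 22.258 C

22.258


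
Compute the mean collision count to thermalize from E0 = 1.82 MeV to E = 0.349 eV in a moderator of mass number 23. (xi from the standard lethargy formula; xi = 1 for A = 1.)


xi = 1 + (A-1)^2/(2A)*ln((A-1)/(A+1)) = 0.08448899 (for A = 23)
n = ln(E0/E) / xi
n = ln(1.82e6 / 0.349) / 0.08448899
n = ln(5.214900e+06) / 0.08448899 = 183.07

183.07


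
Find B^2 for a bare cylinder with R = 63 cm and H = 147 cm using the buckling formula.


B^2 = (2.405/R)^2 + (pi/H)^2
B^2 = (2.405/63)^2 + (pi/147)^2
B^2 = 0.0019140 /cm^2

0.0019140


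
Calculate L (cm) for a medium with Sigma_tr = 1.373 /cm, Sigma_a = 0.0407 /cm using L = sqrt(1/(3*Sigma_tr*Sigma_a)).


D = 1 / (3 * Sigma_tr) = 1 / (3 * 1.373) = 0.2427774 cm
L = sqrt(D / Sigma_a)
L = sqrt(0.2427774 / 0.0407)
L = 2.4423 cm

2.4423


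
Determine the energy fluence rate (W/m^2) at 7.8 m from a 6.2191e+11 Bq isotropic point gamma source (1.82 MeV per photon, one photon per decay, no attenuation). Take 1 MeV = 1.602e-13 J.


psi = A * E * 1.602e-13 / (4*pi*r^2)
psi = 6.2191e+11 * 1.82 * 1.602e-13 / (4*pi*7.8^2)
psi = 2.3717e-04 W/m^2

2.3717e-04


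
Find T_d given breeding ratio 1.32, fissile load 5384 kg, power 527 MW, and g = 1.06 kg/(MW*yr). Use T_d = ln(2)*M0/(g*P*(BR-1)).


Breeding gain G = BR - 1 = 1.32 - 1 = 0.32
Fissile production rate = g * P * G = 1.06 * 527 * 0.32 = 178.7584 kg/yr
T_d = ln(2) * M0 / (g * P * G)
T_d = ln(2) * 5384 / 178.7584 = 20.877 yr

20.877


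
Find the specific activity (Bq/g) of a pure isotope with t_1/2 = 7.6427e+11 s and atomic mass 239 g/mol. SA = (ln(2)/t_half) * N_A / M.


lambda = ln(2) / t_half = ln(2) / 7.6427e+11 = 9.069402e-13 /s
SA = lambda * N_A / M
SA = 9.069402e-13 * 6.022e23 / 239
SA = 2.2852e+09 Bq/g

2.2852e+09


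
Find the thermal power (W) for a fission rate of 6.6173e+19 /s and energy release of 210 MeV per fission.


P = fission_rate * E_MeV * 1.602e-13
P = 6.6173e+19 * 210 * 1.602e-13
P = 2.2262e+09 W

2.2262e+09


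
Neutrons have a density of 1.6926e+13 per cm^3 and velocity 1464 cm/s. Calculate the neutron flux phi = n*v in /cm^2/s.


phi = n * v
phi = 1.6926e+13 * 1464
phi = 2.4780e+16 /cm^2/s

2.4780e+16


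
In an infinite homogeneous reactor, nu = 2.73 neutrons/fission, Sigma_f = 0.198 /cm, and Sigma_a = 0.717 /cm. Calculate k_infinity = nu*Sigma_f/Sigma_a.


k_inf = nu * Sigma_f / Sigma_a
k_inf = 2.73 * 0.198 / 0.717
k_inf = 0.75389

0.75389


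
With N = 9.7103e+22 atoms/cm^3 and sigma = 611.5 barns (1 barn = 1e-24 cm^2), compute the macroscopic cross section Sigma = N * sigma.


Sigma = N * sigma_barns * 1e-24
Sigma = 9.7103e+22 * 611.5 * 1e-24
Sigma = 59.378 /cm

59.378


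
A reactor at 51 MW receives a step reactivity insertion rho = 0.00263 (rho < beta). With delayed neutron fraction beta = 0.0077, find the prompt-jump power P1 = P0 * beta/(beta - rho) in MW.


P1/P0 = beta / (beta - rho)
P1/P0 = 0.0077 / (0.0077 - 0.00263) = 1.518738
P1 = 51 * 1.518738 = 77.456 MW

77.456


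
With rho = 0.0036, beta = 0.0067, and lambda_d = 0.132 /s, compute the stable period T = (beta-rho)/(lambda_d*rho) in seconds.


T = (beta - rho) / (lambda_d * rho)
T = (0.0067 - 0.0036) / (0.132 * 0.0036)
T = 6.5236 s

6.5236


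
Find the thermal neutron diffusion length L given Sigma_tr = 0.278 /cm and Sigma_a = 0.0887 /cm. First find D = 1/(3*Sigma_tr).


D = 1 / (3 * Sigma_tr) = 1 / (3 * 0.278) = 1.199041 cm
L = sqrt(D / Sigma_a)
L = sqrt(1.199041 / 0.0887)
L = 3.6767 cm

3.6767


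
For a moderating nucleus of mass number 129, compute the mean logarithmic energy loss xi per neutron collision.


xi = 1 + (A-1)^2/(2A) * ln((A-1)/(A+1))
xi = 1 + (129-1)^2/(2*129) * ln((129-1)/(129 +1))
xi = 0.015424

0.015424


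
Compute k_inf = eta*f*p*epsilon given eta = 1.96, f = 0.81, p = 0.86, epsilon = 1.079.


k_inf = eta * f * p * epsilon
k_inf = 1.96 * 0.81 * 0.86 * 1.079
k_inf = 1.4732

1.4732


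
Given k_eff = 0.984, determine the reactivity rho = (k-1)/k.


rho = (k_eff - 1) / k_eff
rho = (0.984 - 1) / 0.984
rho = -0.016260

-0.016260


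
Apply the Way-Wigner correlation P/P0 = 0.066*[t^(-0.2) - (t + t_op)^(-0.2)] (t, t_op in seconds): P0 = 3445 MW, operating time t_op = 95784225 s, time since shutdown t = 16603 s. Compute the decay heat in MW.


P/P0 = 0.066 * [t^(-0.2) - (t + t_op)^(-0.2)]
P/P0 = 0.066 * [16603^(-0.2) - (16603 + 95784225)^(-0.2)]
P/P0 = 0.066 * [0.1432065 - 0.02533531] = 0.007779499
P = 3445 * 0.007779499 = 26.800 MW

26.800


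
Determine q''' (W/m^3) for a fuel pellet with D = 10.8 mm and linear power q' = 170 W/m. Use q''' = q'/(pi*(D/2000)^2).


r = D / 2 / 1000 = 10.8 / 2 / 1000 = 0.0054 m
q''' = q' / (pi * r^2)
q''' = 170 / (pi * 0.0054^2)
q''' = 1.8557e+06 W/m^3

1.8557e+06


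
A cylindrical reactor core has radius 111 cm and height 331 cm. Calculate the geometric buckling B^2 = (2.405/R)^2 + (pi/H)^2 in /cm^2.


B^2 = (2.405/R)^2 + (pi/H)^2
B^2 = (2.405/111)^2 + (pi/331)^2
B^2 = 5.5953e-04 /cm^2

5.5953e-04


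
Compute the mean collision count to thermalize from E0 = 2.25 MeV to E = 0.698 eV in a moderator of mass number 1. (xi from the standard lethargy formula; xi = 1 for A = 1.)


xi = 1 + (A-1)^2/(2A)*ln((A-1)/(A+1)) = 1 (for A = 1)
n = ln(E0/E) / xi
n = ln(2.25e6 / 0.698) / 1
n = ln(3.223496e+06) / 1 = 14.986

14.986


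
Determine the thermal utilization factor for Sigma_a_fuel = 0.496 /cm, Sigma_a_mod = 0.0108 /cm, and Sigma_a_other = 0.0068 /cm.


f = Sigma_a_fuel / (Sigma_a_fuel + Sigma_a_mod + Sigma_a_other)
f = 0.496 / (0.496 + 0.0108 + 0.0068)
f = 0.96573

0.96573


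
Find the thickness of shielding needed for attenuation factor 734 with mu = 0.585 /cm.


x = ln(factor) / mu
x = ln(734) / 0.585
x = 11.280 cm

11.280


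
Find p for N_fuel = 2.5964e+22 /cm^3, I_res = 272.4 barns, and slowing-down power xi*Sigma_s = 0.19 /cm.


p = exp(-N * I * 1e-24 / (xi*Sigma_s))
p = exp(-2.5964e+22 * 272.4 * 1e-24 / 0.19)
p = 6.8194e-17

6.8194e-17


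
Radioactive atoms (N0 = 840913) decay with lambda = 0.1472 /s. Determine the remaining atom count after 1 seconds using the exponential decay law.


N = N0 * exp(-lambda * t)
N = 840913 * exp(-0.1472 * 1)
N = 725810

725810


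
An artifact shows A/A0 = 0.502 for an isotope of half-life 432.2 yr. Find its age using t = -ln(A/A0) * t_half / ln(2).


lambda = ln(2) / t_half = ln(2) / 432.2 = 0.001603765 /yr
t = -ln(A/A0) / lambda
t = -ln(0.502) / 0.001603765
t = 429.71 yr

429.71


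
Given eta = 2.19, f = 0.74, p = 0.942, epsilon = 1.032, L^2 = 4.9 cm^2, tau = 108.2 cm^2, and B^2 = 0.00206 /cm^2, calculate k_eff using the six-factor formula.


k_inf = eta*f*p*eps = 2.19*0.74*0.942*1.032 = 1.575457
P_TNL = 1/(1 + L^2*B^2) = 1/(1 + 4.9*0.00206) = 0.9900069
P_FNL = exp(-B^2*tau) = exp(-0.00206*108.2) = 0.8002013
k_eff = k_inf * P_TNL * P_FNL = 1.575457 * 0.9900069 * 0.8002013
k_eff = 1.2481

1.2481


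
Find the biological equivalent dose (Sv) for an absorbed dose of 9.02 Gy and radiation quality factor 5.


H = D * Q
H = 9.02 * 5
H = 45.100 Sv

45.100


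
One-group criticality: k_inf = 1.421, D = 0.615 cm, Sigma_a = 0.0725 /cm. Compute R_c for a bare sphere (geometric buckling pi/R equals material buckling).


L^2 = D / Sigma_a = 0.615 / 0.0725 = 8.482759 cm^2
B_m^2 = (k_inf - 1) / L^2 = (1.421 - 1) / 8.482759 = 0.04963008 /cm^2
For a bare sphere: B_g = pi/R, so R_c = pi / sqrt(B_m^2)
R_c = pi / sqrt(0.04963008) = 14.102 cm

14.102


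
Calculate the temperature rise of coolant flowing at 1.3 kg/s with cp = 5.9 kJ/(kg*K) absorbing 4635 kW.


dT = Q / (m_dot * cp)
dT = 4635 / (1.3 * 5.9)
dT = 604.30 C

604.30


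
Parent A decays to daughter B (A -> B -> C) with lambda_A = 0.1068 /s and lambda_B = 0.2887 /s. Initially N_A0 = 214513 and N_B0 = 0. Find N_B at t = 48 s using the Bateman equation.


N_B(t) = lambda_A * N_A0 / (lambda_B - lambda_A) * [exp(-lambda_A*t) - exp(-lambda_B*t)]
exp(-0.1068*48) = 0.005937898; exp(-0.2887*48) = 9.587840e-07
N_B = 0.1068 * 214513 / (0.2887 - 0.1068) * (0.005937898 - 9.587840e-07)
N_B = 747.75

747.75


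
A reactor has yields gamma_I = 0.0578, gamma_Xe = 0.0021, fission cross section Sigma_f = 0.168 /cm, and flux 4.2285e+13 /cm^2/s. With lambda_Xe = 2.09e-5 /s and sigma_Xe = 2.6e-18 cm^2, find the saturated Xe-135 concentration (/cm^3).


Xe_eq = (gamma_I + gamma_Xe) * Sigma_f * phi / (lambda_Xe + sigma_Xe * phi)
Numerator = (0.0578 + 0.0021) * 0.168 * 4.2285e+13 = 4.255224e+11
Denominator = 2.09e-5 + 2.6e-18 * 4.2285e+13 = 1.308410e-04
Xe_eq = 4.255224e+11 / 1.308410e-04 = 3.2522e+15 /cm^3

3.2522e+15


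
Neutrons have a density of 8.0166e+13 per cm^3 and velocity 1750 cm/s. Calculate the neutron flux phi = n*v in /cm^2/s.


phi = n * v
phi = 8.0166e+13 * 1750
phi = 1.4029e+17 /cm^2/s

1.4029e+17


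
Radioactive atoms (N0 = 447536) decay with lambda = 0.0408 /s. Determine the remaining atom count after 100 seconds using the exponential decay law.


N = N0 * exp(-lambda * t)
N = 447536 * exp(-0.0408 * 100)
N = 7566.7

7566.7


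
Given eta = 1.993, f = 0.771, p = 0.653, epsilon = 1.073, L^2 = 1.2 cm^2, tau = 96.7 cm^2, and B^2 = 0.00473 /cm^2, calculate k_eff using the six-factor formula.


k_inf = eta*f*p*eps = 1.993*0.771*0.653*1.073 = 1.076650
P_TNL = 1/(1 + L^2*B^2) = 1/(1 + 1.2*0.00473) = 0.9943560
P_FNL = exp(-B^2*tau) = exp(-0.00473*96.7) = 0.6329328
k_eff = k_inf * P_TNL * P_FNL = 1.076650 * 0.9943560 * 0.6329328
k_eff = 0.67760

0.67760


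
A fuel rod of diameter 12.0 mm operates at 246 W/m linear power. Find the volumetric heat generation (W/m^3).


r = D / 2 / 1000 = 12.0 / 2 / 1000 = 0.006 m
q''' = q' / (pi * r^2)
q''' = 246 / (pi * 0.006^2)
q''' = 2.1751e+06 W/m^3

2.1751e+06


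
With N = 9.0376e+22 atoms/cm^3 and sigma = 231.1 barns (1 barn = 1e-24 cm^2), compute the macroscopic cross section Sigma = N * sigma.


Sigma = N * sigma_barns * 1e-24
Sigma = 9.0376e+22 * 231.1 * 1e-24
Sigma = 20.886 /cm

20.886


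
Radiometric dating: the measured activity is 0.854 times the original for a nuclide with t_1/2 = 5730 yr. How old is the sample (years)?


lambda = ln(2) / t_half = ln(2) / 5730 = 1.209681e-04 /yr
t = -ln(A/A0) / lambda
t = -ln(0.854) / 1.209681e-04
t = 1304.7 yr

1304.7


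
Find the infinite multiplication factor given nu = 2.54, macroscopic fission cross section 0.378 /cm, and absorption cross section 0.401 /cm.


k_inf = nu * Sigma_f / Sigma_a
k_inf = 2.54 * 0.378 / 0.401
k_inf = 2.3943

2.3943


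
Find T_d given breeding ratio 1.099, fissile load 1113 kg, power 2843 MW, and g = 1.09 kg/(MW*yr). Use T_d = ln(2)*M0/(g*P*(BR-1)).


Breeding gain G = BR - 1 = 1.099 - 1 = 0.099
Fissile production rate = g * P * G = 1.09 * 2843 * 0.099 = 306.78813 kg/yr
T_d = ln(2) * M0 / (g * P * G)
T_d = ln(2) * 1113 / 306.78813 = 2.5147 yr

2.5147


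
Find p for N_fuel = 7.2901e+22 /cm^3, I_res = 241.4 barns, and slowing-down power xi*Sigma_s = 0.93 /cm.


p = exp(-N * I * 1e-24 / (xi*Sigma_s))
p = exp(-7.2901e+22 * 241.4 * 1e-24 / 0.93)
p = 6.0518e-09

6.0518e-09


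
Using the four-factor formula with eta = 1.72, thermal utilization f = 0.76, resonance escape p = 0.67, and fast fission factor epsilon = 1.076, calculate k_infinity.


k_inf = eta * f * p * epsilon
k_inf = 1.72 * 0.76 * 0.67 * 1.076
k_inf = 0.94239

0.94239


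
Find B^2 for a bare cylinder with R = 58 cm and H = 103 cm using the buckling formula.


B^2 = (2.405/R)^2 + (pi/H)^2
B^2 = (2.405/58)^2 + (pi/103)^2
B^2 = 0.0026497 /cm^2

0.0026497


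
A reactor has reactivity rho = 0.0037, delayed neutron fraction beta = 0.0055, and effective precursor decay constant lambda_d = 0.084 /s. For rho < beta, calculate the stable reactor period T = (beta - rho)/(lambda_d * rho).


T = (beta - rho) / (lambda_d * rho)
T = (0.0055 - 0.0037) / (0.084 * 0.0037)
T = 5.7915 s

5.7915


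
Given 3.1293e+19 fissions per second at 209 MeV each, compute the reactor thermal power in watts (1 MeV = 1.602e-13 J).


P = fission_rate * E_MeV * 1.602e-13
P = 3.1293e+19 * 209 * 1.602e-13
P = 1.0477e+09 W

1.0477e+09


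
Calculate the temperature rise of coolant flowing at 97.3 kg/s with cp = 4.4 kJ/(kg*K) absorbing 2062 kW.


dT = Q / (m_dot * cp)
dT = 2062 / (97.3 * 4.4)
dT = 4.8164 C

4.8164


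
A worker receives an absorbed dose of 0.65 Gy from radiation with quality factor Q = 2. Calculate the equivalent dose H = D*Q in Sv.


H = D * Q
H = 0.65 * 2
H = 1.3000 Sv

1.3000


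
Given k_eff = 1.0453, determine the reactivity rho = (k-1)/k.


rho = (k_eff - 1) / k_eff
rho = (1.0453 - 1) / 1.0453
rho = 0.043337

0.043337


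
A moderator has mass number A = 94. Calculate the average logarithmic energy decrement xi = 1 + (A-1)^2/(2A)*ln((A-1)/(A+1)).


xi = 1 + (A-1)^2/(2A) * ln((A-1)/(A+1))
xi = 1 + (94-1)^2/(2*94) * ln((94-1)/(94 +1))
xi = 0.021126

0.021126


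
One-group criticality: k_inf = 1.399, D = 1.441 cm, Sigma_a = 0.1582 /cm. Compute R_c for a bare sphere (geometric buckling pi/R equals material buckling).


L^2 = D / Sigma_a = 1.441 / 0.1582 = 9.108723 cm^2
B_m^2 = (k_inf - 1) / L^2 = (1.399 - 1) / 9.108723 = 0.04380416 /cm^2
For a bare sphere: B_g = pi/R, so R_c = pi / sqrt(B_m^2)
R_c = pi / sqrt(0.04380416) = 15.010 cm

15.010


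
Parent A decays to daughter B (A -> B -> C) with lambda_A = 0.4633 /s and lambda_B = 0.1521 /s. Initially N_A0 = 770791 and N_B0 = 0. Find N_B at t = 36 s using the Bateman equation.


N_B(t) = lambda_A * N_A0 / (lambda_B - lambda_A) * [exp(-lambda_A*t) - exp(-lambda_B*t)]
exp(-0.4633*36) = 5.708069e-08; exp(-0.1521*36) = 0.004187715
N_B = 0.4633 * 770791 / (0.1521 - 0.4633) * (5.708069e-08 - 0.004187715)
N_B = 4805.4

4805.4


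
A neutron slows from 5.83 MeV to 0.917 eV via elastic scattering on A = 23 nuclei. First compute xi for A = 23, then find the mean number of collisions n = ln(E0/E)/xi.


xi = 1 + (A-1)^2/(2A)*ln((A-1)/(A+1)) = 0.08448899 (for A = 23)
n = ln(E0/E) / xi
n = ln(5.83e6 / 0.917) / 0.08448899
n = ln(6.357688e+06) / 0.08448899 = 185.41

185.41


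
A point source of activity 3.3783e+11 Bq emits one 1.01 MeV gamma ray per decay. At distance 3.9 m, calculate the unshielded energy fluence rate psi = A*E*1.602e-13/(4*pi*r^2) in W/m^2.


psi = A * E * 1.602e-13 / (4*pi*r^2)
psi = 3.3783e+11 * 1.01 * 1.602e-13 / (4*pi*3.9^2)
psi = 2.8598e-04 W/m^2

2.8598e-04


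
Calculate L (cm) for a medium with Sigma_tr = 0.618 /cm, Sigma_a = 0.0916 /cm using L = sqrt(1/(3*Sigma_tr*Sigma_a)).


D = 1 / (3 * Sigma_tr) = 1 / (3 * 0.618) = 0.5393743 cm
L = sqrt(D / Sigma_a)
L = sqrt(0.5393743 / 0.0916)
L = 2.4266 cm

2.4266


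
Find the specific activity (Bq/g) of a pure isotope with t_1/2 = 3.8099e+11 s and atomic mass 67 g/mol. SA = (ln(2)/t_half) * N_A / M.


lambda = ln(2) / t_half = ln(2) / 3.8099e+11 = 1.819332e-12 /s
SA = lambda * N_A / M
SA = 1.819332e-12 * 6.022e23 / 67
SA = 1.6352e+10 Bq/g

1.6352e+10


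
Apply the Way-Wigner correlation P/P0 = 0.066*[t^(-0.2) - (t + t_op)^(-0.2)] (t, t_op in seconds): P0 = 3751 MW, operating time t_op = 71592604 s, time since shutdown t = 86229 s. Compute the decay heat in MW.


P/P0 = 0.066 * [t^(-0.2) - (t + t_op)^(-0.2)]
P/P0 = 0.066 * [86229^(-0.2) - (86229 + 71592604)^(-0.2)]
P/P0 = 0.066 * [0.1030076 - 0.02684861] = 0.005026493
P = 3751 * 0.005026493 = 18.854 MW

18.854


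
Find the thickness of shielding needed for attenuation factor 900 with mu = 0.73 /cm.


x = ln(factor) / mu
x = ln(900) / 0.73
x = 9.3183 cm

9.3183


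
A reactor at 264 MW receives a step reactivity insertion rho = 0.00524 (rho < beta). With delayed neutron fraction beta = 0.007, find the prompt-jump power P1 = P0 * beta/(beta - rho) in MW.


P1/P0 = beta / (beta - rho)
P1/P0 = 0.007 / (0.007 - 0.00524) = 3.977273
P1 = 264 * 3.977273 = 1050.0 MW

1050.0


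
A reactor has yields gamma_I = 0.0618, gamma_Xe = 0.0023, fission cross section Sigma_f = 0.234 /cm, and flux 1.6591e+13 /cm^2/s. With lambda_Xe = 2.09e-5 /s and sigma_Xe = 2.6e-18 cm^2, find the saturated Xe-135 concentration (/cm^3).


Xe_eq = (gamma_I + gamma_Xe) * Sigma_f * phi / (lambda_Xe + sigma_Xe * phi)
Numerator = (0.0618 + 0.0023) * 0.234 * 1.6591e+13 = 2.488550e+11
Denominator = 2.09e-5 + 2.6e-18 * 1.6591e+13 = 6.403660e-05
Xe_eq = 2.488550e+11 / 6.403660e-05 = 3.8861e+15 /cm^3

3.8861e+15


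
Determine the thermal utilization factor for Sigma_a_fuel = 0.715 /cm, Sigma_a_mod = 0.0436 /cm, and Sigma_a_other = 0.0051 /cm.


f = Sigma_a_fuel / (Sigma_a_fuel + Sigma_a_mod + Sigma_a_other)
f = 0.715 / (0.715 + 0.0436 + 0.0051)
f = 0.93623

0.93623


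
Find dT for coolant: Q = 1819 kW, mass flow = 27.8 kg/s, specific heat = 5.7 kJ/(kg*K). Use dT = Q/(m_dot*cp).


dT = Q / (m_dot * cp)
dT = 1819 / (27.8 * 5.7)
dT = 11.479 C

11.479


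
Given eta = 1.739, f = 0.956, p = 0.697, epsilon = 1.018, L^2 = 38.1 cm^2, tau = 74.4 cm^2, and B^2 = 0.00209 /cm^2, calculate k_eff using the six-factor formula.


k_inf = eta*f*p*eps = 1.739*0.956*0.697*1.018 = 1.179609
P_TNL = 1/(1 + L^2*B^2) = 1/(1 + 38.1*0.00209) = 0.9262441
P_FNL = exp(-B^2*tau) = exp(-0.00209*74.4) = 0.8559905
k_eff = k_inf * P_TNL * P_FNL = 1.179609 * 0.9262441 * 0.8559905
k_eff = 0.93526

0.93526


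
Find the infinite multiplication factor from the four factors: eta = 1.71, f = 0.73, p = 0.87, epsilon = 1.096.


k_inf = eta * f * p * epsilon
k_inf = 1.71 * 0.73 * 0.87 * 1.096
k_inf = 1.1903

1.1903


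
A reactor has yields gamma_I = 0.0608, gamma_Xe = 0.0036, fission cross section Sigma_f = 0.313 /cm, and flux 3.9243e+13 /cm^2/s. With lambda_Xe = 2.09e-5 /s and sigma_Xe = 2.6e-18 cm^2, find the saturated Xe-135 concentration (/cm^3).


Xe_eq = (gamma_I + gamma_Xe) * Sigma_f * phi / (lambda_Xe + sigma_Xe * phi)
Numerator = (0.0608 + 0.0036) * 0.313 * 3.9243e+13 = 7.910290e+11
Denominator = 2.09e-5 + 2.6e-18 * 3.9243e+13 = 1.229318e-04
Xe_eq = 7.910290e+11 / 1.229318e-04 = 6.4347e+15 /cm^3

6.4347e+15


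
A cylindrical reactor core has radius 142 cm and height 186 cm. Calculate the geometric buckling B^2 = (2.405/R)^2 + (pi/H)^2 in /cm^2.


B^2 = (2.405/R)^2 + (pi/H)^2
B^2 = (2.405/142)^2 + (pi/186)^2
B^2 = 5.7213e-04 /cm^2

5.7213e-04


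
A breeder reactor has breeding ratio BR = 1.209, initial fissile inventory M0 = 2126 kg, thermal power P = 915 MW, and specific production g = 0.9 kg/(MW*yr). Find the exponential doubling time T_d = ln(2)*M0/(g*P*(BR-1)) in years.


Breeding gain G = BR - 1 = 1.209 - 1 = 0.209
Fissile production rate = g * P * G = 0.9 * 915 * 0.209 = 172.1115 kg/yr
T_d = ln(2) * M0 / (g * P * G)
T_d = ln(2) * 2126 / 172.1115 = 8.5621 yr

8.5621


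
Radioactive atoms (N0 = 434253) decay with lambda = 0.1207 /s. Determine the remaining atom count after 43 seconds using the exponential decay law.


N = N0 * exp(-lambda * t)
N = 434253 * exp(-0.1207 * 43)
N = 2419.4

2419.4


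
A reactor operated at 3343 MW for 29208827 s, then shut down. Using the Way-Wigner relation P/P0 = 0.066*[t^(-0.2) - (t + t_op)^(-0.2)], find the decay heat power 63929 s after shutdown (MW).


P/P0 = 0.066 * [t^(-0.2) - (t + t_op)^(-0.2)]
P/P0 = 0.066 * [63929^(-0.2) - (63929 + 29208827)^(-0.2)]
P/P0 = 0.066 * [0.1093605 - 0.03211495] = 0.005098206
P = 3343 * 0.005098206 = 17.043 MW

17.043


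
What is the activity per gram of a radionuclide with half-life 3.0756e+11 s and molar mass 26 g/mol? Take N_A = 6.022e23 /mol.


lambda = ln(2) / t_half = ln(2) / 3.0756e+11 = 2.253697e-12 /s
SA = lambda * N_A / M
SA = 2.253697e-12 * 6.022e23 / 26
SA = 5.2199e+10 Bq/g

5.2199e+10


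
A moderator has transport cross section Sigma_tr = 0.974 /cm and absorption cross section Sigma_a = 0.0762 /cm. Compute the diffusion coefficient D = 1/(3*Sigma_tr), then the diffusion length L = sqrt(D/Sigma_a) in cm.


D = 1 / (3 * Sigma_tr) = 1 / (3 * 0.974) = 0.3422313 cm
L = sqrt(D / Sigma_a)
L = sqrt(0.3422313 / 0.0762)
L = 2.1193 cm

2.1193


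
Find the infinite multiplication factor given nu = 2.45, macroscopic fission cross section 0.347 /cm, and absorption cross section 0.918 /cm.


k_inf = nu * Sigma_f / Sigma_a
k_inf = 2.45 * 0.347 / 0.918
k_inf = 0.92609

0.92609


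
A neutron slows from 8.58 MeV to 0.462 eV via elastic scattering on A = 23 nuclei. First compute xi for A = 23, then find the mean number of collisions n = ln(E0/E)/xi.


xi = 1 + (A-1)^2/(2A)*ln((A-1)/(A+1)) = 0.08448899 (for A = 23)
n = ln(E0/E) / xi
n = ln(8.58e6 / 0.462) / 0.08448899
n = ln(1.857143e+07) / 0.08448899 = 198.10

198.10


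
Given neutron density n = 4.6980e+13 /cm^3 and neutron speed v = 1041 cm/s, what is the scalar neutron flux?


phi = n * v
phi = 4.6980e+13 * 1041
phi = 4.8906e+16 /cm^2/s

4.8906e+16


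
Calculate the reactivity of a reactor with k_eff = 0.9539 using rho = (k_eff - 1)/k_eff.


rho = (k_eff - 1) / k_eff
rho = (0.9539 - 1) / 0.9539
rho = -0.048328

-0.048328


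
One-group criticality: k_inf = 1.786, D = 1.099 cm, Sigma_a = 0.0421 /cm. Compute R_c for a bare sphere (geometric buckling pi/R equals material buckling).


L^2 = D / Sigma_a = 1.099 / 0.0421 = 26.10451 cm^2
B_m^2 = (k_inf - 1) / L^2 = (1.786 - 1) / 26.10451 = 0.03010974 /cm^2
For a bare sphere: B_g = pi/R, so R_c = pi / sqrt(B_m^2)
R_c = pi / sqrt(0.03010974) = 18.105 cm

18.105


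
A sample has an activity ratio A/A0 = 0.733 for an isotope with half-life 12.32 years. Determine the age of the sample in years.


lambda = ln(2) / t_half = ln(2) / 12.32 = 0.05626195 /yr
t = -ln(A/A0) / lambda
t = -ln(0.733) / 0.05626195
t = 5.5208 yr

5.5208


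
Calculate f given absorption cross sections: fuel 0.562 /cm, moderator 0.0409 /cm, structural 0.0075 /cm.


f = Sigma_a_fuel / (Sigma_a_fuel + Sigma_a_mod + Sigma_a_other)
f = 0.562 / (0.562 + 0.0409 + 0.0075)
f = 0.92071

0.92071


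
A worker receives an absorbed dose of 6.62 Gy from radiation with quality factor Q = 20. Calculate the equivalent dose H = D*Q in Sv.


H = D * Q
H = 6.62 * 20
H = 132.40 Sv

132.40


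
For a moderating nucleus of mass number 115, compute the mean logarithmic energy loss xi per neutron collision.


xi = 1 + (A-1)^2/(2A) * ln((A-1)/(A+1))
xi = 1 + (115-1)^2/(2*115) * ln((115-1)/(115 +1))
xi = 0.017291

0.017291


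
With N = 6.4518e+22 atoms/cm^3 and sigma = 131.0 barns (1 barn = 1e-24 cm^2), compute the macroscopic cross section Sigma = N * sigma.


Sigma = N * sigma_barns * 1e-24
Sigma = 6.4518e+22 * 131.0 * 1e-24
Sigma = 8.4519 /cm

8.4519


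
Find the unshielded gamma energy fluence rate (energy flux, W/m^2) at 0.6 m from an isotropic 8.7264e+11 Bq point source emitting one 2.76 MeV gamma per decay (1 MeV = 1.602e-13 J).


psi = A * E * 1.602e-13 / (4*pi*r^2)
psi = 8.7264e+11 * 2.76 * 1.602e-13 / (4*pi*0.6^2)
psi = 0.085289 W/m^2

0.085289


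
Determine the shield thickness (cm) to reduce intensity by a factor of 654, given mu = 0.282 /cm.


x = ln(factor) / mu
x = ln(654) / 0.282
x = 22.990 cm

22.990


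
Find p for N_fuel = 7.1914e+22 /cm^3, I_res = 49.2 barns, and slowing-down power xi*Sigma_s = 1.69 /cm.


p = exp(-N * I * 1e-24 / (xi*Sigma_s))
p = exp(-7.1914e+22 * 49.2 * 1e-24 / 1.69)
p = 0.12324

0.12324


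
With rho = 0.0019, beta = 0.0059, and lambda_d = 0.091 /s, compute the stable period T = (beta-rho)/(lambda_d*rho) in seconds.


T = (beta - rho) / (lambda_d * rho)
T = (0.0059 - 0.0019) / (0.091 * 0.0019)
T = 23.135 s

23.135


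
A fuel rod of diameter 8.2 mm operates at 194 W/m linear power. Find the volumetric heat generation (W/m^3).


r = D / 2 / 1000 = 8.2 / 2 / 1000 = 0.0041 m
q''' = q' / (pi * r^2)
q''' = 194 / (pi * 0.0041^2)
q''' = 3.6735e+06 W/m^3

3.6735e+06


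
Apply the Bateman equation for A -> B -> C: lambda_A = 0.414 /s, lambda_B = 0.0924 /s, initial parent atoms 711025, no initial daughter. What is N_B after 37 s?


N_B(t) = lambda_A * N_A0 / (lambda_B - lambda_A) * [exp(-lambda_A*t) - exp(-lambda_B*t)]
exp(-0.414*37) = 2.225754e-07; exp(-0.0924*37) = 0.03275171
N_B = 0.414 * 711025 / (0.0924 - 0.414) * (2.225754e-07 - 0.03275171)
N_B = 29978

29978


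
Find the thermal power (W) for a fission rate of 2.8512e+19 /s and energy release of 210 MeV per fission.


P = fission_rate * E_MeV * 1.602e-13
P = 2.8512e+19 * 210 * 1.602e-13
P = 9.5920e+08 W

9.5920e+08


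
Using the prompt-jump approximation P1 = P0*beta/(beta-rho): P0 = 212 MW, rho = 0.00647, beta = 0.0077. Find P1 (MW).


P1/P0 = beta / (beta - rho)
P1/P0 = 0.0077 / (0.0077 - 0.00647) = 6.260163
P1 = 212 * 6.260163 = 1327.2 MW

1327.2


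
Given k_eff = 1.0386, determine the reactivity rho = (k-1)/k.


rho = (k_eff - 1) / k_eff
rho = (1.0386 - 1) / 1.0386
rho = 0.037165

0.037165


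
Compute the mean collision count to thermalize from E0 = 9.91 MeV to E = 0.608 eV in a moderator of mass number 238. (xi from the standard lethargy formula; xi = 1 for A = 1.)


xi = 1 + (A-1)^2/(2A)*ln((A-1)/(A+1)) = 0.008379872 (for A = 238)
n = ln(E0/E) / xi
n = ln(9.91e6 / 0.608) / 0.008379872
n = ln(1.629934e+07) / 0.008379872 = 1981.7

1981.7


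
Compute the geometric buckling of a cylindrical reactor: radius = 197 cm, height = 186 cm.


B^2 = (2.405/R)^2 + (pi/H)^2
B^2 = (2.405/197)^2 + (pi/186)^2
B^2 = 4.3432e-04 /cm^2

4.3432e-04


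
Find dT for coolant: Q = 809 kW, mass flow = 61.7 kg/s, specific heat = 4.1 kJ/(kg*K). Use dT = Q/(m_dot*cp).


dT = Q / (m_dot * cp)
dT = 809 / (61.7 * 4.1)
dT = 3.1980 C

3.1980


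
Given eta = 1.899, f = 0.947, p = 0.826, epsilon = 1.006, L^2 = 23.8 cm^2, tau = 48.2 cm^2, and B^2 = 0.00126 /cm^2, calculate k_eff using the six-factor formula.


k_inf = eta*f*p*eps = 1.899*0.947*0.826*1.006 = 1.494352
P_TNL = 1/(1 + L^2*B^2) = 1/(1 + 23.8*0.00126) = 0.9708851
P_FNL = exp(-B^2*tau) = exp(-0.00126*48.2) = 0.9410754
k_eff = k_inf * P_TNL * P_FNL = 1.494352 * 0.9708851 * 0.9410754
k_eff = 1.3654

1.3654


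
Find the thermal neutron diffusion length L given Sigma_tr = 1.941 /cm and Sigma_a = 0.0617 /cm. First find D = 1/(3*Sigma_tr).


D = 1 / (3 * Sigma_tr) = 1 / (3 * 1.941) = 0.1717328 cm
L = sqrt(D / Sigma_a)
L = sqrt(0.1717328 / 0.0617)
L = 1.6683 cm

1.6683


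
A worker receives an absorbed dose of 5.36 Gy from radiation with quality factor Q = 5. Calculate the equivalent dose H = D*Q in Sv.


H = D * Q
H = 5.36 * 5
H = 26.800 Sv

26.800


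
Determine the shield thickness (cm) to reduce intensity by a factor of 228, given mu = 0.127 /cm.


x = ln(factor) / mu
x = ln(228) / 0.127
x = 42.751 cm

42.751


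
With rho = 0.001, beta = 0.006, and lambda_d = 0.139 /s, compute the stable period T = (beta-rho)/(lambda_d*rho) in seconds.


T = (beta - rho) / (lambda_d * rho)
T = (0.006 - 0.001) / (0.139 * 0.001)
T = 35.971 s

35.971


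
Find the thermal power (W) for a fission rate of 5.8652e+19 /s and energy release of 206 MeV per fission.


P = fission_rate * E_MeV * 1.602e-13
P = 5.8652e+19 * 206 * 1.602e-13
P = 1.9356e+09 W

1.9356e+09


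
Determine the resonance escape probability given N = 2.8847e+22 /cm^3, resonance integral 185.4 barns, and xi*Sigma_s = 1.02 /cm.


p = exp(-N * I * 1e-24 / (xi*Sigma_s))
p = exp(-2.8847e+22 * 185.4 * 1e-24 / 1.02)
p = 0.0052824

0.0052824


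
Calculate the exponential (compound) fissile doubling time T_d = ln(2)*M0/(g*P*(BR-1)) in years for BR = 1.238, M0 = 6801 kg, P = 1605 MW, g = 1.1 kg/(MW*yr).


Breeding gain G = BR - 1 = 1.238 - 1 = 0.238
Fissile production rate = g * P * G = 1.1 * 1605 * 0.238 = 420.189 kg/yr
T_d = ln(2) * M0 / (g * P * G)
T_d = ln(2) * 6801 / 420.189 = 11.219 yr

11.219


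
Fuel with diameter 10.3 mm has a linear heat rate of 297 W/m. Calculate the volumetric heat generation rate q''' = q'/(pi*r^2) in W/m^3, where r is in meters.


r = D / 2 / 1000 = 10.3 / 2 / 1000 = 0.00515 m
q''' = q' / (pi * r^2)
q''' = 297 / (pi * 0.00515^2)
q''' = 3.5644e+06 W/m^3

3.5644e+06


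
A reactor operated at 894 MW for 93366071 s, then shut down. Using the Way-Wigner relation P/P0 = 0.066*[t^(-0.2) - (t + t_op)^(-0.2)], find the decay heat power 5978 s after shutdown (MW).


P/P0 = 0.066 * [t^(-0.2) - (t + t_op)^(-0.2)]
P/P0 = 0.066 * [5978^(-0.2) - (5978 + 93366071)^(-0.2)]
P/P0 = 0.066 * [0.1756664 - 0.02546576] = 0.009913242
P = 894 * 0.009913242 = 8.8624 MW

8.8624


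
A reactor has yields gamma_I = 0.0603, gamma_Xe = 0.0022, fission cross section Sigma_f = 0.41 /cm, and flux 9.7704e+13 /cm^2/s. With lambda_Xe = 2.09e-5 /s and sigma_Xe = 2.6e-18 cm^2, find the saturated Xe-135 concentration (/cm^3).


Xe_eq = (gamma_I + gamma_Xe) * Sigma_f * phi / (lambda_Xe + sigma_Xe * phi)
Numerator = (0.0603 + 0.0022) * 0.41 * 9.7704e+13 = 2.503665e+12
Denominator = 2.09e-5 + 2.6e-18 * 9.7704e+13 = 2.749304e-04
Xe_eq = 2.503665e+12 / 2.749304e-04 = 9.1065e+15 /cm^3

9.1065e+15


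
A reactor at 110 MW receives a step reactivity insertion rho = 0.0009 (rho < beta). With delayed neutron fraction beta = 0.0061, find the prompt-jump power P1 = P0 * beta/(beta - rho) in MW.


P1/P0 = beta / (beta - rho)
P1/P0 = 0.0061 / (0.0061 - 0.0009) = 1.173077
P1 = 110 * 1.173077 = 129.04 MW

129.04


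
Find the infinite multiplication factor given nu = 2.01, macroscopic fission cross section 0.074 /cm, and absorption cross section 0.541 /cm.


k_inf = nu * Sigma_f / Sigma_a
k_inf = 2.01 * 0.074 / 0.541
k_inf = 0.27494

0.27494


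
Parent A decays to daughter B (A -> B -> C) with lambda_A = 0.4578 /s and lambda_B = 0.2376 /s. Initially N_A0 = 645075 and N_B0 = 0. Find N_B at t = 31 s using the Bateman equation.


N_B(t) = lambda_A * N_A0 / (lambda_B - lambda_A) * [exp(-lambda_A*t) - exp(-lambda_B*t)]
exp(-0.4578*31) = 6.864036e-07; exp(-0.2376*31) = 6.326457e-04
N_B = 0.4578 * 645075 / (0.2376 - 0.4578) * (6.864036e-07 - 6.326457e-04)
N_B = 847.54

847.54


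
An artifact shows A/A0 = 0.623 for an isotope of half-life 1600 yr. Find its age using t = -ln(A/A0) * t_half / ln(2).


lambda = ln(2) / t_half = ln(2) / 1600 = 4.332170e-04 /yr
t = -ln(A/A0) / lambda
t = -ln(0.623) / 4.332170e-04
t = 1092.3 yr

1092.3


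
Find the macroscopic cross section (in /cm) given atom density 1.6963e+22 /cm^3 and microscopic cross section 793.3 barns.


Sigma = N * sigma_barns * 1e-24
Sigma = 1.6963e+22 * 793.3 * 1e-24
Sigma = 13.457 /cm

13.457


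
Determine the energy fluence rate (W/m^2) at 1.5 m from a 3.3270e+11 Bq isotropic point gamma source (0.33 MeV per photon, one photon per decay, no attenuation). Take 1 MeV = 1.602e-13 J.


psi = A * E * 1.602e-13 / (4*pi*r^2)
psi = 3.3270e+11 * 0.33 * 1.602e-13 / (4*pi*1.5^2)
psi = 6.2207e-04 W/m^2

6.2207e-04


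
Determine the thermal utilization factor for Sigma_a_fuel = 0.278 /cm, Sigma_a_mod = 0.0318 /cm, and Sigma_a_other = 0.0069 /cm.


f = Sigma_a_fuel / (Sigma_a_fuel + Sigma_a_mod + Sigma_a_other)
f = 0.278 / (0.278 + 0.0318 + 0.0069)
f = 0.87780

0.87780


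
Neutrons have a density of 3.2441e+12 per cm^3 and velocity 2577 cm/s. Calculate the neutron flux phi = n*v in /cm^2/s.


phi = n * v
phi = 3.2441e+12 * 2577
phi = 8.3600e+15 /cm^2/s

8.3600e+15
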